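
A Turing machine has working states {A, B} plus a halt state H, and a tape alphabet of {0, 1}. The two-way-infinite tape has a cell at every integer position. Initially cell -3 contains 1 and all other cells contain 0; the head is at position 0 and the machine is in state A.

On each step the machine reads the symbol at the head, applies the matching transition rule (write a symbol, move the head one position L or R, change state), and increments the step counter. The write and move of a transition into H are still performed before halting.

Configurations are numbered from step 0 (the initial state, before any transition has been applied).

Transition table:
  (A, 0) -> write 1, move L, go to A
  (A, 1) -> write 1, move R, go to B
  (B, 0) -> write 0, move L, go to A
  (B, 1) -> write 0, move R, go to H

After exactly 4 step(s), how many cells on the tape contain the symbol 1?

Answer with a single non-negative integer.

Step 1: in state A at pos 0, read 0 -> (A,0)->write 1,move L,goto A. Now: state=A, head=-1, tape[-4..1]=010010 (head:    ^)
Step 2: in state A at pos -1, read 0 -> (A,0)->write 1,move L,goto A. Now: state=A, head=-2, tape[-4..1]=010110 (head:   ^)
Step 3: in state A at pos -2, read 0 -> (A,0)->write 1,move L,goto A. Now: state=A, head=-3, tape[-4..1]=011110 (head:  ^)
Step 4: in state A at pos -3, read 1 -> (A,1)->write 1,move R,goto B. Now: state=B, head=-2, tape[-4..1]=011110 (head:   ^)
Cells containing 1 after step 4: {-3, -2, -1, 0} -> 4 cell(s)

Answer: 4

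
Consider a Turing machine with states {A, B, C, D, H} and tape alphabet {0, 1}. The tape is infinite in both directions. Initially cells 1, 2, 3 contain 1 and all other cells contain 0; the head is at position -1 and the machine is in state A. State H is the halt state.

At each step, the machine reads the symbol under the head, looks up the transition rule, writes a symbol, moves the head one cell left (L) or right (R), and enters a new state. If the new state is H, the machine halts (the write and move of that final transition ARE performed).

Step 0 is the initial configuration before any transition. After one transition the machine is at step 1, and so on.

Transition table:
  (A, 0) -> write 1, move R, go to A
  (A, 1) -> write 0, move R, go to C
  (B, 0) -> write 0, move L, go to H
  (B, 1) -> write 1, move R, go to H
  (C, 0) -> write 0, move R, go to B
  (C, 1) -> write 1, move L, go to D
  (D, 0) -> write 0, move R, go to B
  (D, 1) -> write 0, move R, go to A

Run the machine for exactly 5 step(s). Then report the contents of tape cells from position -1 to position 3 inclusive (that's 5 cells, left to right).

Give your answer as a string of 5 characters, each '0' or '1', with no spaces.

Answer: 11011

Derivation:
Step 1: in state A at pos -1, read 0 -> (A,0)->write 1,move R,goto A. Now: state=A, head=0, tape[-2..4]=0101110 (head:   ^)
Step 2: in state A at pos 0, read 0 -> (A,0)->write 1,move R,goto A. Now: state=A, head=1, tape[-2..4]=0111110 (head:    ^)
Step 3: in state A at pos 1, read 1 -> (A,1)->write 0,move R,goto C. Now: state=C, head=2, tape[-2..4]=0110110 (head:     ^)
Step 4: in state C at pos 2, read 1 -> (C,1)->write 1,move L,goto D. Now: state=D, head=1, tape[-2..4]=0110110 (head:    ^)
Step 5: in state D at pos 1, read 0 -> (D,0)->write 0,move R,goto B. Now: state=B, head=2, tape[-2..4]=0110110 (head:     ^)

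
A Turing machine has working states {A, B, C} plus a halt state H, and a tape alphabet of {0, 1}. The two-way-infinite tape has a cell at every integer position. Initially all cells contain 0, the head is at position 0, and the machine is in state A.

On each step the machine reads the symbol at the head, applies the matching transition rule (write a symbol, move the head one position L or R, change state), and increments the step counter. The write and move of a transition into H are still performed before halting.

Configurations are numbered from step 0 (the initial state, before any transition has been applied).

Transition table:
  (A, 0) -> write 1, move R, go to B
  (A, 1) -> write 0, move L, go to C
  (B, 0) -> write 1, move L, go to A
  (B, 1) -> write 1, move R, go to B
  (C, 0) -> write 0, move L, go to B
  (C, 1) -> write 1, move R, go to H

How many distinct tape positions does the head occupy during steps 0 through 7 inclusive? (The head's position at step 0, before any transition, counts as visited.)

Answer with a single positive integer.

Step 1: in state A at pos 0, read 0 -> (A,0)->write 1,move R,goto B. Now: state=B, head=1, tape[-1..2]=0100 (head:   ^)
Step 2: in state B at pos 1, read 0 -> (B,0)->write 1,move L,goto A. Now: state=A, head=0, tape[-1..2]=0110 (head:  ^)
Step 3: in state A at pos 0, read 1 -> (A,1)->write 0,move L,goto C. Now: state=C, head=-1, tape[-2..2]=00010 (head:  ^)
Step 4: in state C at pos -1, read 0 -> (C,0)->write 0,move L,goto B. Now: state=B, head=-2, tape[-3..2]=000010 (head:  ^)
Step 5: in state B at pos -2, read 0 -> (B,0)->write 1,move L,goto A. Now: state=A, head=-3, tape[-4..2]=0010010 (head:  ^)
Step 6: in state A at pos -3, read 0 -> (A,0)->write 1,move R,goto B. Now: state=B, head=-2, tape[-4..2]=0110010 (head:   ^)
Step 7: in state B at pos -2, read 1 -> (B,1)->write 1,move R,goto B. Now: state=B, head=-1, tape[-4..2]=0110010 (head:    ^)
Head positions at steps 0..7: starting at 0, distinct positions visited = {-3, -2, -1, 0, 1} -> 5 position(s)

Answer: 5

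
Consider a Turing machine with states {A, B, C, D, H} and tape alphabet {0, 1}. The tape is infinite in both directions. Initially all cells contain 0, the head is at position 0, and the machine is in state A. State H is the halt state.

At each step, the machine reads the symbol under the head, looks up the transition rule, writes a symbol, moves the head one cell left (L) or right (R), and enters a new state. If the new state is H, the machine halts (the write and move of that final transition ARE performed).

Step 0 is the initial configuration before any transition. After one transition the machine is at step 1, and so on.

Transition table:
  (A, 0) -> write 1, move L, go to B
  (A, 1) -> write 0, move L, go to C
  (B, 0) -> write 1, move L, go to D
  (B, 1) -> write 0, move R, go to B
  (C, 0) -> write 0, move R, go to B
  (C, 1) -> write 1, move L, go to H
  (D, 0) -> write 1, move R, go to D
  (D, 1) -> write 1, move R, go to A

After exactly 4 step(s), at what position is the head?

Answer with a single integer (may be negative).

Answer: 0

Derivation:
Step 1: in state A at pos 0, read 0 -> (A,0)->write 1,move L,goto B. Now: state=B, head=-1, tape[-2..1]=0010 (head:  ^)
Step 2: in state B at pos -1, read 0 -> (B,0)->write 1,move L,goto D. Now: state=D, head=-2, tape[-3..1]=00110 (head:  ^)
Step 3: in state D at pos -2, read 0 -> (D,0)->write 1,move R,goto D. Now: state=D, head=-1, tape[-3..1]=01110 (head:   ^)
Step 4: in state D at pos -1, read 1 -> (D,1)->write 1,move R,goto A. Now: state=A, head=0, tape[-3..1]=01110 (head:    ^)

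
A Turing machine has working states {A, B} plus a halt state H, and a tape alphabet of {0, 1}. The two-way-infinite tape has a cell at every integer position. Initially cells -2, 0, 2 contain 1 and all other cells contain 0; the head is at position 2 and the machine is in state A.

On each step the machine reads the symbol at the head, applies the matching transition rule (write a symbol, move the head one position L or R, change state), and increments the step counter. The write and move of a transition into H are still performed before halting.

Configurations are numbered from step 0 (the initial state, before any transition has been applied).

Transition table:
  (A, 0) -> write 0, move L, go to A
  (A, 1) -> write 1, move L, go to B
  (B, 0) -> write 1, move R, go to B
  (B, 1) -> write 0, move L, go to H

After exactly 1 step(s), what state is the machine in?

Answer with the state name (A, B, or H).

Step 1: in state A at pos 2, read 1 -> (A,1)->write 1,move L,goto B. Now: state=B, head=1, tape[-3..3]=0101010 (head:     ^)

Answer: B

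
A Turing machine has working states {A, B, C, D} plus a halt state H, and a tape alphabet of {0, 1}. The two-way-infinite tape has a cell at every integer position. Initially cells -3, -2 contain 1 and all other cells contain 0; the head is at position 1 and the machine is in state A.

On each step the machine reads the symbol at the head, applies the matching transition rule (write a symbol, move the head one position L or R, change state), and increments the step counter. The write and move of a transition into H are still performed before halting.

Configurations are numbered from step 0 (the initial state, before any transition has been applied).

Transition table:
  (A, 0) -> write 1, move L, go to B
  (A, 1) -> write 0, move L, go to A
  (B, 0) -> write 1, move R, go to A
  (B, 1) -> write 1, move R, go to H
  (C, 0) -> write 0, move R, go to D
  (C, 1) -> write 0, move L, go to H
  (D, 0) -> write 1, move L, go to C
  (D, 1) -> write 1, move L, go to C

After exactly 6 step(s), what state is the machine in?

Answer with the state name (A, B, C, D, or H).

Answer: H

Derivation:
Step 1: in state A at pos 1, read 0 -> (A,0)->write 1,move L,goto B. Now: state=B, head=0, tape[-4..2]=0110010 (head:     ^)
Step 2: in state B at pos 0, read 0 -> (B,0)->write 1,move R,goto A. Now: state=A, head=1, tape[-4..2]=0110110 (head:      ^)
Step 3: in state A at pos 1, read 1 -> (A,1)->write 0,move L,goto A. Now: state=A, head=0, tape[-4..2]=0110100 (head:     ^)
Step 4: in state A at pos 0, read 1 -> (A,1)->write 0,move L,goto A. Now: state=A, head=-1, tape[-4..2]=0110000 (head:    ^)
Step 5: in state A at pos -1, read 0 -> (A,0)->write 1,move L,goto B. Now: state=B, head=-2, tape[-4..2]=0111000 (head:   ^)
Step 6: in state B at pos -2, read 1 -> (B,1)->write 1,move R,goto H. Now: state=H, head=-1, tape[-4..2]=0111000 (head:    ^)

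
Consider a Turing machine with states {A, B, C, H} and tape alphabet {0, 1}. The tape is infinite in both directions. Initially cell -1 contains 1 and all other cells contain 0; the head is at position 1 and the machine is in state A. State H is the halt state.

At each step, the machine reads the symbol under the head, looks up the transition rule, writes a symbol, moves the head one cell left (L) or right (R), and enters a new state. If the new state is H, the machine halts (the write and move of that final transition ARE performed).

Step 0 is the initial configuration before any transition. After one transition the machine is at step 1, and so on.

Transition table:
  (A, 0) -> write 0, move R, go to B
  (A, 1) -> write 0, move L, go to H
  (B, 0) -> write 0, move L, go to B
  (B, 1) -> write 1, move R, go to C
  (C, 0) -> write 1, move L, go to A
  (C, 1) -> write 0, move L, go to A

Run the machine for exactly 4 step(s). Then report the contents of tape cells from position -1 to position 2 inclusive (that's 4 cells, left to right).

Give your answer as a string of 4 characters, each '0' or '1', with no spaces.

Step 1: in state A at pos 1, read 0 -> (A,0)->write 0,move R,goto B. Now: state=B, head=2, tape[-2..3]=010000 (head:     ^)
Step 2: in state B at pos 2, read 0 -> (B,0)->write 0,move L,goto B. Now: state=B, head=1, tape[-2..3]=010000 (head:    ^)
Step 3: in state B at pos 1, read 0 -> (B,0)->write 0,move L,goto B. Now: state=B, head=0, tape[-2..3]=010000 (head:   ^)
Step 4: in state B at pos 0, read 0 -> (B,0)->write 0,move L,goto B. Now: state=B, head=-1, tape[-2..3]=010000 (head:  ^)

Answer: 1000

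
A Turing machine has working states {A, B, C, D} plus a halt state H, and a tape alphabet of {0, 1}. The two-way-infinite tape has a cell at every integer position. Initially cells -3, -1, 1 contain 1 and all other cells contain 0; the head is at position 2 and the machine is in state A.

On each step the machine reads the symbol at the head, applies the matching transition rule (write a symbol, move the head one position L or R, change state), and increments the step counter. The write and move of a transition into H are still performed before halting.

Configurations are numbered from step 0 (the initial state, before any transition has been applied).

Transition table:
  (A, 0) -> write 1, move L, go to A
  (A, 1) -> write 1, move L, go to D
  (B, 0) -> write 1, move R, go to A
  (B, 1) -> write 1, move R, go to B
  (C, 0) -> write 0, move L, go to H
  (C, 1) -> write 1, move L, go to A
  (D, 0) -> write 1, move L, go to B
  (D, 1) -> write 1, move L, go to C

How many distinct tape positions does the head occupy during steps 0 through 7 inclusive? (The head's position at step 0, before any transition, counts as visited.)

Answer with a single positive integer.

Answer: 5

Derivation:
Step 1: in state A at pos 2, read 0 -> (A,0)->write 1,move L,goto A. Now: state=A, head=1, tape[-4..3]=01010110 (head:      ^)
Step 2: in state A at pos 1, read 1 -> (A,1)->write 1,move L,goto D. Now: state=D, head=0, tape[-4..3]=01010110 (head:     ^)
Step 3: in state D at pos 0, read 0 -> (D,0)->write 1,move L,goto B. Now: state=B, head=-1, tape[-4..3]=01011110 (head:    ^)
Step 4: in state B at pos -1, read 1 -> (B,1)->write 1,move R,goto B. Now: state=B, head=0, tape[-4..3]=01011110 (head:     ^)
Step 5: in state B at pos 0, read 1 -> (B,1)->write 1,move R,goto B. Now: state=B, head=1, tape[-4..3]=01011110 (head:      ^)
Step 6: in state B at pos 1, read 1 -> (B,1)->write 1,move R,goto B. Now: state=B, head=2, tape[-4..3]=01011110 (head:       ^)
Step 7: in state B at pos 2, read 1 -> (B,1)->write 1,move R,goto B. Now: state=B, head=3, tape[-4..4]=010111100 (head:        ^)
Head positions at steps 0..7: starting at 2, distinct positions visited = {-1, 0, 1, 2, 3} -> 5 position(s)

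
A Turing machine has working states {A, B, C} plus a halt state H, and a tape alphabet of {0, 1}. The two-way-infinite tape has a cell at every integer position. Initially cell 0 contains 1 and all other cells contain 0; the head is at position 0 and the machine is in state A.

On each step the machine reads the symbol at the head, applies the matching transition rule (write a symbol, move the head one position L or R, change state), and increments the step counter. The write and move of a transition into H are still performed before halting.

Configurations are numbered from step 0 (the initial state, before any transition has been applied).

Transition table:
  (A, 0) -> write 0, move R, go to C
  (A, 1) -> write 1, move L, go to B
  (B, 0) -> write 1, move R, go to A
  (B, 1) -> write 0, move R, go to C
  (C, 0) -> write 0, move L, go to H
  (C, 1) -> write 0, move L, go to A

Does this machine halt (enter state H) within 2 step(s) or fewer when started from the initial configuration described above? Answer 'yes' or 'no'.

Answer: no

Derivation:
Step 1: in state A at pos 0, read 1 -> (A,1)->write 1,move L,goto B. Now: state=B, head=-1, tape[-2..1]=0010 (head:  ^)
Step 2: in state B at pos -1, read 0 -> (B,0)->write 1,move R,goto A. Now: state=A, head=0, tape[-2..1]=0110 (head:   ^)
After 2 step(s): state = A (not H) -> not halted within 2 -> no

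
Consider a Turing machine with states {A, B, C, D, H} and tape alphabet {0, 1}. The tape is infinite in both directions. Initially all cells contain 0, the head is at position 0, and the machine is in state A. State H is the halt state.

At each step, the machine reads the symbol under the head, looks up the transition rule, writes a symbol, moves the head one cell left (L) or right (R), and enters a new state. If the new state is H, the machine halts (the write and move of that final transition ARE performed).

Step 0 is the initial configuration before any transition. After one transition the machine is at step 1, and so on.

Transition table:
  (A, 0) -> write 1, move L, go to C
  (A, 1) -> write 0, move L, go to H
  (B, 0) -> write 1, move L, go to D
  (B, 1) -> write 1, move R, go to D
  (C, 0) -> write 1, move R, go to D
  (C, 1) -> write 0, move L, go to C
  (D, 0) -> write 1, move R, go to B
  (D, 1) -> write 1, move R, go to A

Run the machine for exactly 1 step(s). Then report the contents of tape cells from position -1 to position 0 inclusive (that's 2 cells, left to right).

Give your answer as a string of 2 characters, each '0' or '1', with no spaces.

Step 1: in state A at pos 0, read 0 -> (A,0)->write 1,move L,goto C. Now: state=C, head=-1, tape[-2..1]=0010 (head:  ^)

Answer: 01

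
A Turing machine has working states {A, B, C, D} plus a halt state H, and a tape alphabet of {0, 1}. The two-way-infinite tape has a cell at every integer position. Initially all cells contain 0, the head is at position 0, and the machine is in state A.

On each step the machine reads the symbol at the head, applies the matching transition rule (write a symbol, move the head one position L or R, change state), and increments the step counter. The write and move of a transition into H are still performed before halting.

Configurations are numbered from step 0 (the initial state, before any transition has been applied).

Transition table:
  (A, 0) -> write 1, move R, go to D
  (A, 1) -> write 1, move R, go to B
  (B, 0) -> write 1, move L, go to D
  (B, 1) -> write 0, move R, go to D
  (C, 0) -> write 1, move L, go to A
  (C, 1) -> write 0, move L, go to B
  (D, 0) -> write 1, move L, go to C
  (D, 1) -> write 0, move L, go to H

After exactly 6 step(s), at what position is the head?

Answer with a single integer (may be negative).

Answer: -4

Derivation:
Step 1: in state A at pos 0, read 0 -> (A,0)->write 1,move R,goto D. Now: state=D, head=1, tape[-1..2]=0100 (head:   ^)
Step 2: in state D at pos 1, read 0 -> (D,0)->write 1,move L,goto C. Now: state=C, head=0, tape[-1..2]=0110 (head:  ^)
Step 3: in state C at pos 0, read 1 -> (C,1)->write 0,move L,goto B. Now: state=B, head=-1, tape[-2..2]=00010 (head:  ^)
Step 4: in state B at pos -1, read 0 -> (B,0)->write 1,move L,goto D. Now: state=D, head=-2, tape[-3..2]=001010 (head:  ^)
Step 5: in state D at pos -2, read 0 -> (D,0)->write 1,move L,goto C. Now: state=C, head=-3, tape[-4..2]=0011010 (head:  ^)
Step 6: in state C at pos -3, read 0 -> (C,0)->write 1,move L,goto A. Now: state=A, head=-4, tape[-5..2]=00111010 (head:  ^)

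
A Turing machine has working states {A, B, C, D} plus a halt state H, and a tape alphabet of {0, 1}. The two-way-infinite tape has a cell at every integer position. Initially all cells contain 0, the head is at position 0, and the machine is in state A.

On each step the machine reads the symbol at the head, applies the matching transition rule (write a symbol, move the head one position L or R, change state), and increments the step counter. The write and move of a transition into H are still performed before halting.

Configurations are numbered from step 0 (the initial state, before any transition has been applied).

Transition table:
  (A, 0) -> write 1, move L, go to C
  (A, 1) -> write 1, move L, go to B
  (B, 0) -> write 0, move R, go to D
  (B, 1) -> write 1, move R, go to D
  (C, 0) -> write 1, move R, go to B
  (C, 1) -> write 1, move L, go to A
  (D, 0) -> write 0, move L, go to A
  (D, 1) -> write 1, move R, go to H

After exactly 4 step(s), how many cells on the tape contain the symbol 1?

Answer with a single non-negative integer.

Step 1: in state A at pos 0, read 0 -> (A,0)->write 1,move L,goto C. Now: state=C, head=-1, tape[-2..1]=0010 (head:  ^)
Step 2: in state C at pos -1, read 0 -> (C,0)->write 1,move R,goto B. Now: state=B, head=0, tape[-2..1]=0110 (head:   ^)
Step 3: in state B at pos 0, read 1 -> (B,1)->write 1,move R,goto D. Now: state=D, head=1, tape[-2..2]=01100 (head:    ^)
Step 4: in state D at pos 1, read 0 -> (D,0)->write 0,move L,goto A. Now: state=A, head=0, tape[-2..2]=01100 (head:   ^)
Cells containing 1 after step 4: {-1, 0} -> 2 cell(s)

Answer: 2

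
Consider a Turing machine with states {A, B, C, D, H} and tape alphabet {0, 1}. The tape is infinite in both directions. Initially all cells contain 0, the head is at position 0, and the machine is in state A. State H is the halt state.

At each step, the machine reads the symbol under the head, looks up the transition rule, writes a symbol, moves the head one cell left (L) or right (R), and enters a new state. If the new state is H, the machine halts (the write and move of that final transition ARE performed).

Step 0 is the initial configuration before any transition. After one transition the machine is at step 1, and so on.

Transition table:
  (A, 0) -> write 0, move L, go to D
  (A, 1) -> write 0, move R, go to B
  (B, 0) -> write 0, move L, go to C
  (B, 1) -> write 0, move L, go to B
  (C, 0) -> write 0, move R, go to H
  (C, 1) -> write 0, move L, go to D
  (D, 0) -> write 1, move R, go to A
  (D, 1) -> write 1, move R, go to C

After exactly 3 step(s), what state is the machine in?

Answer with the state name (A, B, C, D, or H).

Answer: D

Derivation:
Step 1: in state A at pos 0, read 0 -> (A,0)->write 0,move L,goto D. Now: state=D, head=-1, tape[-2..1]=0000 (head:  ^)
Step 2: in state D at pos -1, read 0 -> (D,0)->write 1,move R,goto A. Now: state=A, head=0, tape[-2..1]=0100 (head:   ^)
Step 3: in state A at pos 0, read 0 -> (A,0)->write 0,move L,goto D. Now: state=D, head=-1, tape[-2..1]=0100 (head:  ^)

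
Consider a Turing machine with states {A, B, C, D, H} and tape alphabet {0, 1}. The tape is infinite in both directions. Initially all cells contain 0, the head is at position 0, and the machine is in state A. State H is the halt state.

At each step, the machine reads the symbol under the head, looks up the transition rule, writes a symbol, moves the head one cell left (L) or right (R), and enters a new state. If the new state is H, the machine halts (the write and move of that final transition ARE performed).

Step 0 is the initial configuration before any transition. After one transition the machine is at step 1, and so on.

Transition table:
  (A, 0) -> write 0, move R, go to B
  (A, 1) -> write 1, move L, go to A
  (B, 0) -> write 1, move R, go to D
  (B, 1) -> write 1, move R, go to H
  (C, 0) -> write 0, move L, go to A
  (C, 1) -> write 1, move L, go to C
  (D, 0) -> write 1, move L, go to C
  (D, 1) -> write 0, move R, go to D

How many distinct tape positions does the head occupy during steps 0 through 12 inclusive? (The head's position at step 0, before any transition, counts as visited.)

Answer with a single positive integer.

Answer: 5

Derivation:
Step 1: in state A at pos 0, read 0 -> (A,0)->write 0,move R,goto B. Now: state=B, head=1, tape[-1..2]=0000 (head:   ^)
Step 2: in state B at pos 1, read 0 -> (B,0)->write 1,move R,goto D. Now: state=D, head=2, tape[-1..3]=00100 (head:    ^)
Step 3: in state D at pos 2, read 0 -> (D,0)->write 1,move L,goto C. Now: state=C, head=1, tape[-1..3]=00110 (head:   ^)
Step 4: in state C at pos 1, read 1 -> (C,1)->write 1,move L,goto C. Now: state=C, head=0, tape[-1..3]=00110 (head:  ^)
Step 5: in state C at pos 0, read 0 -> (C,0)->write 0,move L,goto A. Now: state=A, head=-1, tape[-2..3]=000110 (head:  ^)
Step 6: in state A at pos -1, read 0 -> (A,0)->write 0,move R,goto B. Now: state=B, head=0, tape[-2..3]=000110 (head:   ^)
Step 7: in state B at pos 0, read 0 -> (B,0)->write 1,move R,goto D. Now: state=D, head=1, tape[-2..3]=001110 (head:    ^)
Step 8: in state D at pos 1, read 1 -> (D,1)->write 0,move R,goto D. Now: state=D, head=2, tape[-2..3]=001010 (head:     ^)
Step 9: in state D at pos 2, read 1 -> (D,1)->write 0,move R,goto D. Now: state=D, head=3, tape[-2..4]=0010000 (head:      ^)
Step 10: in state D at pos 3, read 0 -> (D,0)->write 1,move L,goto C. Now: state=C, head=2, tape[-2..4]=0010010 (head:     ^)
Step 11: in state C at pos 2, read 0 -> (C,0)->write 0,move L,goto A. Now: state=A, head=1, tape[-2..4]=0010010 (head:    ^)
Step 12: in state A at pos 1, read 0 -> (A,0)->write 0,move R,goto B. Now: state=B, head=2, tape[-2..4]=0010010 (head:     ^)
Head positions at steps 0..12: starting at 0, distinct positions visited = {-1, 0, 1, 2, 3} -> 5 position(s)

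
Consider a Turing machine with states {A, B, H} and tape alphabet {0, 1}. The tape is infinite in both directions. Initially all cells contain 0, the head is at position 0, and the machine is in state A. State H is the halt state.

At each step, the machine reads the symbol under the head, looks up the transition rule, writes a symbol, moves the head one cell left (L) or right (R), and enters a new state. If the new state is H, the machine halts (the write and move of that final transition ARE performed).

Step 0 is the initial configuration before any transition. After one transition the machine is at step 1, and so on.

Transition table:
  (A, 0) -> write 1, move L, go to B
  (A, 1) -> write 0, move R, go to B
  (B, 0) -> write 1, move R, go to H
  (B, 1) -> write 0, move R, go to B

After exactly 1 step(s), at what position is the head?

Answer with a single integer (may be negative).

Answer: -1

Derivation:
Step 1: in state A at pos 0, read 0 -> (A,0)->write 1,move L,goto B. Now: state=B, head=-1, tape[-2..1]=0010 (head:  ^)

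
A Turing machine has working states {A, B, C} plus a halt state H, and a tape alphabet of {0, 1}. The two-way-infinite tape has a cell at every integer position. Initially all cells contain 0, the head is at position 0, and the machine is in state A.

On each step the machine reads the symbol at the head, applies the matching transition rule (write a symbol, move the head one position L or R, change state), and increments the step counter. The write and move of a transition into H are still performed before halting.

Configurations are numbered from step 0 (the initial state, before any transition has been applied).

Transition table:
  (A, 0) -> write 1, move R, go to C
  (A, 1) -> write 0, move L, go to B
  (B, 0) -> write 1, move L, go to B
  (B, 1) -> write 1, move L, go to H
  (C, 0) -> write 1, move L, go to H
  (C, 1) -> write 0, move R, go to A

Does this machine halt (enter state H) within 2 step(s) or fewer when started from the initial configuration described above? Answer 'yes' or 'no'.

Answer: yes

Derivation:
Step 1: in state A at pos 0, read 0 -> (A,0)->write 1,move R,goto C. Now: state=C, head=1, tape[-1..2]=0100 (head:   ^)
Step 2: in state C at pos 1, read 0 -> (C,0)->write 1,move L,goto H. Now: state=H, head=0, tape[-1..2]=0110 (head:  ^)
State H reached at step 2; 2 <= 2 -> yes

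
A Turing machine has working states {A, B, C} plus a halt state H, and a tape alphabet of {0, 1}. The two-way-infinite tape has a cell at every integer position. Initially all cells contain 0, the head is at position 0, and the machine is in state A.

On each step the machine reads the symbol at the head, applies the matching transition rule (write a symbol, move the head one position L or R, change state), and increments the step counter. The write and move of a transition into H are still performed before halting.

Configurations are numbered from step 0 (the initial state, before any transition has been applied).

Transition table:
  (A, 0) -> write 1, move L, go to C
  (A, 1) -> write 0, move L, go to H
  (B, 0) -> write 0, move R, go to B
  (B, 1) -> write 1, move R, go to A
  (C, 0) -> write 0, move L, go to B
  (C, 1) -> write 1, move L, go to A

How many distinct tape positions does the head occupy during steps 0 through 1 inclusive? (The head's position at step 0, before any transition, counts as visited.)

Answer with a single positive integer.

Step 1: in state A at pos 0, read 0 -> (A,0)->write 1,move L,goto C. Now: state=C, head=-1, tape[-2..1]=0010 (head:  ^)
Head positions at steps 0..1: starting at 0, distinct positions visited = {-1, 0} -> 2 position(s)

Answer: 2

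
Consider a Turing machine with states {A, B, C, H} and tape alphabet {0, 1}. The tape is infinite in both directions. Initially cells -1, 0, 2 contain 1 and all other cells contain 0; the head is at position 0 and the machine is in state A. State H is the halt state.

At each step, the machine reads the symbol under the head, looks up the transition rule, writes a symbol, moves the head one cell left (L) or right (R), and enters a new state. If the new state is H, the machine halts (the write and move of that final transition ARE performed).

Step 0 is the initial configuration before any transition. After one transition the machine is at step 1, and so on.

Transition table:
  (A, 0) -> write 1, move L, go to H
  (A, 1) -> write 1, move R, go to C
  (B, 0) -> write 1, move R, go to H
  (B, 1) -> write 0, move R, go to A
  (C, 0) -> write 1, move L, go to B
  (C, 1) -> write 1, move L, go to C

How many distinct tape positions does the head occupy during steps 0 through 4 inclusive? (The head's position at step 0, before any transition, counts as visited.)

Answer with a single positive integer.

Answer: 3

Derivation:
Step 1: in state A at pos 0, read 1 -> (A,1)->write 1,move R,goto C. Now: state=C, head=1, tape[-2..3]=011010 (head:    ^)
Step 2: in state C at pos 1, read 0 -> (C,0)->write 1,move L,goto B. Now: state=B, head=0, tape[-2..3]=011110 (head:   ^)
Step 3: in state B at pos 0, read 1 -> (B,1)->write 0,move R,goto A. Now: state=A, head=1, tape[-2..3]=010110 (head:    ^)
Step 4: in state A at pos 1, read 1 -> (A,1)->write 1,move R,goto C. Now: state=C, head=2, tape[-2..3]=010110 (head:     ^)
Head positions at steps 0..4: starting at 0, distinct positions visited = {0, 1, 2} -> 3 position(s)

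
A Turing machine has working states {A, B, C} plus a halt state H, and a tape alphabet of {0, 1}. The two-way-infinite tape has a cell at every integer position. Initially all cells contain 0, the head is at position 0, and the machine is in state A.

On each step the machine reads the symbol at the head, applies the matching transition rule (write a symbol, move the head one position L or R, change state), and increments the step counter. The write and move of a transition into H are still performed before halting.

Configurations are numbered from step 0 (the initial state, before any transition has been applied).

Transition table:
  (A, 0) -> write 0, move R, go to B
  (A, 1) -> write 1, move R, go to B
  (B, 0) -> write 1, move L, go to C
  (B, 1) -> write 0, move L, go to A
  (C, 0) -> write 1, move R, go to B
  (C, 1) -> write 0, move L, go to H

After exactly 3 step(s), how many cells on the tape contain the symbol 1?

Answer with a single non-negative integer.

Step 1: in state A at pos 0, read 0 -> (A,0)->write 0,move R,goto B. Now: state=B, head=1, tape[-1..2]=0000 (head:   ^)
Step 2: in state B at pos 1, read 0 -> (B,0)->write 1,move L,goto C. Now: state=C, head=0, tape[-1..2]=0010 (head:  ^)
Step 3: in state C at pos 0, read 0 -> (C,0)->write 1,move R,goto B. Now: state=B, head=1, tape[-1..2]=0110 (head:   ^)
Cells containing 1 after step 3: {0, 1} -> 2 cell(s)

Answer: 2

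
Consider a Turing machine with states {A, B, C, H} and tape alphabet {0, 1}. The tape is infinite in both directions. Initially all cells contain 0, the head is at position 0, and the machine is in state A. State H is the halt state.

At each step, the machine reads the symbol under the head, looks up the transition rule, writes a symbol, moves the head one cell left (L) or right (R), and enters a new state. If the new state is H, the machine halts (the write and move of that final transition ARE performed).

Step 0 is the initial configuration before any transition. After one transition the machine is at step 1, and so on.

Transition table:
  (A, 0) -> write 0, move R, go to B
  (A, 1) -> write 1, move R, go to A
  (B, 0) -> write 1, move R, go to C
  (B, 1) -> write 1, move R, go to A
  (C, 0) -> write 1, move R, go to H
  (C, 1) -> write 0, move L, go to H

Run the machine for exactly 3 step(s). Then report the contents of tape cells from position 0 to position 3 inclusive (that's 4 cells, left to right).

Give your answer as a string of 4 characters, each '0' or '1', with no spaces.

Step 1: in state A at pos 0, read 0 -> (A,0)->write 0,move R,goto B. Now: state=B, head=1, tape[-1..2]=0000 (head:   ^)
Step 2: in state B at pos 1, read 0 -> (B,0)->write 1,move R,goto C. Now: state=C, head=2, tape[-1..3]=00100 (head:    ^)
Step 3: in state C at pos 2, read 0 -> (C,0)->write 1,move R,goto H. Now: state=H, head=3, tape[-1..4]=001100 (head:     ^)

Answer: 0110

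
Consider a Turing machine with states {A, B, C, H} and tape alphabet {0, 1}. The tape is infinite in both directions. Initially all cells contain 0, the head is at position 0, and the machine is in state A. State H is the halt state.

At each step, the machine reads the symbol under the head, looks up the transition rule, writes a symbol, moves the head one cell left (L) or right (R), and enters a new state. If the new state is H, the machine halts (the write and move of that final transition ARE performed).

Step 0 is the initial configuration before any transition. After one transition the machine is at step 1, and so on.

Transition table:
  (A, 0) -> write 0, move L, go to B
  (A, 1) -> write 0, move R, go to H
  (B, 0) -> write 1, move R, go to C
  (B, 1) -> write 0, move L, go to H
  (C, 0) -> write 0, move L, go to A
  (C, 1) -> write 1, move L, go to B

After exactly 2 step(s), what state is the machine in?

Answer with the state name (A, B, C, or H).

Answer: C

Derivation:
Step 1: in state A at pos 0, read 0 -> (A,0)->write 0,move L,goto B. Now: state=B, head=-1, tape[-2..1]=0000 (head:  ^)
Step 2: in state B at pos -1, read 0 -> (B,0)->write 1,move R,goto C. Now: state=C, head=0, tape[-2..1]=0100 (head:   ^)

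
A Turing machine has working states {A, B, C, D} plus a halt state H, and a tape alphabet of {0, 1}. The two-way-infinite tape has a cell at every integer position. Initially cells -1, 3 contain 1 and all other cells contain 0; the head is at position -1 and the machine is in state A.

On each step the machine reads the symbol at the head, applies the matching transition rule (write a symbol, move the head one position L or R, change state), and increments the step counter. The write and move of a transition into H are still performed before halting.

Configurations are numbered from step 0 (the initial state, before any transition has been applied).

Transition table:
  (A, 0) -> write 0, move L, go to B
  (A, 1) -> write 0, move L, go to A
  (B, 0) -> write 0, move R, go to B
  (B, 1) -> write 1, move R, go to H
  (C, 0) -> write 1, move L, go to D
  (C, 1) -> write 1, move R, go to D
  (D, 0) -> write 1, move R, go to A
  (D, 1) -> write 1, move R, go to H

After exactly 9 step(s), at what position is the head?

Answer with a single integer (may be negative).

Step 1: in state A at pos -1, read 1 -> (A,1)->write 0,move L,goto A. Now: state=A, head=-2, tape[-3..4]=00000010 (head:  ^)
Step 2: in state A at pos -2, read 0 -> (A,0)->write 0,move L,goto B. Now: state=B, head=-3, tape[-4..4]=000000010 (head:  ^)
Step 3: in state B at pos -3, read 0 -> (B,0)->write 0,move R,goto B. Now: state=B, head=-2, tape[-4..4]=000000010 (head:   ^)
Step 4: in state B at pos -2, read 0 -> (B,0)->write 0,move R,goto B. Now: state=B, head=-1, tape[-4..4]=000000010 (head:    ^)
Step 5: in state B at pos -1, read 0 -> (B,0)->write 0,move R,goto B. Now: state=B, head=0, tape[-4..4]=000000010 (head:     ^)
Step 6: in state B at pos 0, read 0 -> (B,0)->write 0,move R,goto B. Now: state=B, head=1, tape[-4..4]=000000010 (head:      ^)
Step 7: in state B at pos 1, read 0 -> (B,0)->write 0,move R,goto B. Now: state=B, head=2, tape[-4..4]=000000010 (head:       ^)
Step 8: in state B at pos 2, read 0 -> (B,0)->write 0,move R,goto B. Now: state=B, head=3, tape[-4..4]=000000010 (head:        ^)
Step 9: in state B at pos 3, read 1 -> (B,1)->write 1,move R,goto H. Now: state=H, head=4, tape[-4..5]=0000000100 (head:         ^)

Answer: 4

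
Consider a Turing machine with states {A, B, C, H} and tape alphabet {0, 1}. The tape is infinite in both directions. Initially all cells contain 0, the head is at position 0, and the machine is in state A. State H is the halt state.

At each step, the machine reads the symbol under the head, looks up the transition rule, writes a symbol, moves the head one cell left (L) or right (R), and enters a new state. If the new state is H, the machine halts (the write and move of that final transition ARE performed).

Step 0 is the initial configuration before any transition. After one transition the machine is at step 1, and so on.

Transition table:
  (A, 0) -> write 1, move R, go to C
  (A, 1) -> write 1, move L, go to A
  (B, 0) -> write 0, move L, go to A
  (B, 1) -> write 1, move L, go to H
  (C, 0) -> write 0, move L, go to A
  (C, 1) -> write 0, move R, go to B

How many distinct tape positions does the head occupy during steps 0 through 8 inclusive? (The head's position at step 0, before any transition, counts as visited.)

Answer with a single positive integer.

Step 1: in state A at pos 0, read 0 -> (A,0)->write 1,move R,goto C. Now: state=C, head=1, tape[-1..2]=0100 (head:   ^)
Step 2: in state C at pos 1, read 0 -> (C,0)->write 0,move L,goto A. Now: state=A, head=0, tape[-1..2]=0100 (head:  ^)
Step 3: in state A at pos 0, read 1 -> (A,1)->write 1,move L,goto A. Now: state=A, head=-1, tape[-2..2]=00100 (head:  ^)
Step 4: in state A at pos -1, read 0 -> (A,0)->write 1,move R,goto C. Now: state=C, head=0, tape[-2..2]=01100 (head:   ^)
Step 5: in state C at pos 0, read 1 -> (C,1)->write 0,move R,goto B. Now: state=B, head=1, tape[-2..2]=01000 (head:    ^)
Step 6: in state B at pos 1, read 0 -> (B,0)->write 0,move L,goto A. Now: state=A, head=0, tape[-2..2]=01000 (head:   ^)
Step 7: in state A at pos 0, read 0 -> (A,0)->write 1,move R,goto C. Now: state=C, head=1, tape[-2..2]=01100 (head:    ^)
Step 8: in state C at pos 1, read 0 -> (C,0)->write 0,move L,goto A. Now: state=A, head=0, tape[-2..2]=01100 (head:   ^)
Head positions at steps 0..8: starting at 0, distinct positions visited = {-1, 0, 1} -> 3 position(s)

Answer: 3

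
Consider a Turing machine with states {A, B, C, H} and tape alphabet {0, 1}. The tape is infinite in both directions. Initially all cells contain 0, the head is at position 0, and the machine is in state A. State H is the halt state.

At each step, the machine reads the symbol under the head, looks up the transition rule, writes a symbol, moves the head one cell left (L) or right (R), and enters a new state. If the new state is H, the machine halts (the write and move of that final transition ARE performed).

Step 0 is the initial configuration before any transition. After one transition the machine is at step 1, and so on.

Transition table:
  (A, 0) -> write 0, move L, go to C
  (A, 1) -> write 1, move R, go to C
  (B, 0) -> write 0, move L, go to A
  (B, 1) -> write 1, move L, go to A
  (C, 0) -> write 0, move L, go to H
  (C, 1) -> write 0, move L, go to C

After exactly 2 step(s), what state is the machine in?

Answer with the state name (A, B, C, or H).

Step 1: in state A at pos 0, read 0 -> (A,0)->write 0,move L,goto C. Now: state=C, head=-1, tape[-2..1]=0000 (head:  ^)
Step 2: in state C at pos -1, read 0 -> (C,0)->write 0,move L,goto H. Now: state=H, head=-2, tape[-3..1]=00000 (head:  ^)

Answer: H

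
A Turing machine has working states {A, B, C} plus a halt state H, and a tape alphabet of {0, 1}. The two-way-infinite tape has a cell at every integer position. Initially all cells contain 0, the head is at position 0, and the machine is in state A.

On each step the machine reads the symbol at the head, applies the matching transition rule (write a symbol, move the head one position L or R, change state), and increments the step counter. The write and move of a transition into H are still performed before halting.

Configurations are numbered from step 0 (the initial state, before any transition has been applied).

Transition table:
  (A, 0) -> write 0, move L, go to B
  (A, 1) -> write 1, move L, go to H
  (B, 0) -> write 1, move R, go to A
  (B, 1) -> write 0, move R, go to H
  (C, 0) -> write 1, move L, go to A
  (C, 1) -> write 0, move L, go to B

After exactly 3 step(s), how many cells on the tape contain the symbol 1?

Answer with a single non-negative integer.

Answer: 1

Derivation:
Step 1: in state A at pos 0, read 0 -> (A,0)->write 0,move L,goto B. Now: state=B, head=-1, tape[-2..1]=0000 (head:  ^)
Step 2: in state B at pos -1, read 0 -> (B,0)->write 1,move R,goto A. Now: state=A, head=0, tape[-2..1]=0100 (head:   ^)
Step 3: in state A at pos 0, read 0 -> (A,0)->write 0,move L,goto B. Now: state=B, head=-1, tape[-2..1]=0100 (head:  ^)
Cells containing 1 after step 3: {-1} -> 1 cell(s)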